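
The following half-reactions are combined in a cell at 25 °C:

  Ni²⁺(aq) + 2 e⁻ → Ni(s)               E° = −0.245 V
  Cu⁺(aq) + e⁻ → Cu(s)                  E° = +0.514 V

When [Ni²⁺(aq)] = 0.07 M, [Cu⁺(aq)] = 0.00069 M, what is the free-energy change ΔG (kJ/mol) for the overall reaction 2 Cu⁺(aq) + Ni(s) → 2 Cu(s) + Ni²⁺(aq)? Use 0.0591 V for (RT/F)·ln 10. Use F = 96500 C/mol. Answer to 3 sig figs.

The standard cell potential is +0.514 − (−0.245) = +0.759 V, with n = 2 electrons in the balanced equation.
Here Q = [Ni²⁺(aq)] / [Cu⁺(aq)]^2 = 1.47×10^5 (log Q = 5.167), giving E = +0.759 − (0.0591/2)·(5.167) = +0.6063 V.
ΔG = −nFE = −(2)(96500)(+0.6063) J/mol = −117 kJ/mol.

−117 kJ/mol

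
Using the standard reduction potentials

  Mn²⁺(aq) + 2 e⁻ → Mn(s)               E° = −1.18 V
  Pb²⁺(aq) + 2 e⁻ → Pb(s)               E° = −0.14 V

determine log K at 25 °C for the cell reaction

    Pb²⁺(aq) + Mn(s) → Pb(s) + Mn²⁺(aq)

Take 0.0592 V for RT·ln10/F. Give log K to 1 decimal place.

log K = 35.1

The Pb²⁺/Pb couple is reduced (cathode); E°cell = −0.14 − (−1.18) = +1.04 V with n = 2.
At equilibrium E = 0, so log K = nE°cell / 0.0592 = (2)(+1.04) / 0.0592 = 35.1.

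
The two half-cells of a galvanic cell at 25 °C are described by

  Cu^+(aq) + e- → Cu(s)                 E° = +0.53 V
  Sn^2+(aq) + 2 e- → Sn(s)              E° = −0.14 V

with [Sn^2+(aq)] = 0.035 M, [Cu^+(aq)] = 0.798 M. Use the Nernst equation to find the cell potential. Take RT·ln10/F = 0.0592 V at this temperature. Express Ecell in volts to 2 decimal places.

Cu⁺/Cu is reduced (cathode, E° = +0.53 V) and Sn²⁺/Sn is oxidized (anode).
The standard potential is +0.53 − (−0.14) = +0.67 V and the balanced reaction transfers n = 2 electrons.
The balanced reaction is 2 Cu^+(aq) + Sn(s) → 2 Cu(s) + Sn^2+(aq), so Q = [Sn^2+(aq)] / [Cu^+(aq)]^2 = 0.055 and log Q = −1.260.
Applying E = E° − (RT ln10/nF)·log Q gives +0.67 − (0.0592/2)(−1.260) = +0.71 V.

+0.71 V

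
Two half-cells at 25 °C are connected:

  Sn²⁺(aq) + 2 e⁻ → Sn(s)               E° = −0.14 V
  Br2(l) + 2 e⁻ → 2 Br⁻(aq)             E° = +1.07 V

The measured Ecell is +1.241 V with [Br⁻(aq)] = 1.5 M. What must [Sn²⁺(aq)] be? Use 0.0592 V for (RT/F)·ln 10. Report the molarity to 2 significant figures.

0.040 M

With Br₂/Br⁻ at the cathode and Sn²⁺/Sn at the anode, E°cell = +1.07 − (−0.14) = +1.21 V (n = 2).
Since E = E° − (0.0592/n)·log Q, log Q = n(E° − E)/0.0592 = −1.047.
Balancing electrons gives Br2(l) + Sn(s) → 2 Br⁻(aq) + Sn²⁺(aq); thus Q = [Br⁻(aq)]^2·[Sn²⁺(aq)].
Substituting the known concentrations and solving, log [Sn²⁺(aq)] = −1.399 and [Sn²⁺(aq)] = 0.040 M.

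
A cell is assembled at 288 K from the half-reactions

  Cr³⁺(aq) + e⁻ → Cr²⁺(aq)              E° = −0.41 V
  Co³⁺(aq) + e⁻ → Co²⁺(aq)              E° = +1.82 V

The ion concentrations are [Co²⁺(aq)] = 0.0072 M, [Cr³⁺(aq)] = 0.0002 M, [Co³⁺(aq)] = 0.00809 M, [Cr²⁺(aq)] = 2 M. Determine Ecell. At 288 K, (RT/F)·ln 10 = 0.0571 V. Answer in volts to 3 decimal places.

The Co³⁺/Co²⁺ couple has the more positive E°, so it is the cathode; Cr³⁺/Cr²⁺ is the anode.
E°cell = +1.82 − (−0.41) = +2.23 V, with n = 1 electron transferred.
Balancing gives Co³⁺(aq) + Cr²⁺(aq) → Co²⁺(aq) + Cr³⁺(aq); hence Q = ([Co²⁺(aq)]·[Cr³⁺(aq)]) / ([Co³⁺(aq)]·[Cr²⁺(aq)]) = 8.9×10^−5 (log Q = −4.051).
By the Nernst equation, E = +2.23 − (0.0571/1)·(−4.051) = +2.461 V.

+2.461 V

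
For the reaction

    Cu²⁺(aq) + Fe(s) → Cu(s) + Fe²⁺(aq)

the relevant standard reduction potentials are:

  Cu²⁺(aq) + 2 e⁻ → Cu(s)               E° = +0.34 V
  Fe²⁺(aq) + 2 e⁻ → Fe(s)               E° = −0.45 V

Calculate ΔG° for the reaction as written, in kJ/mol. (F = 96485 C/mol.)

−152 kJ/mol

In the reaction as written Cu²⁺(aq) is reduced, so the Cu²⁺/Cu couple is the cathode and Fe²⁺/Fe is the anode.
E°cell = +0.34 − (−0.45) = +0.79 V; balancing electrons gives n = 2.
ΔG° = −nFE°cell = −(2)(96485)(+0.79) J/mol = −152 kJ/mol.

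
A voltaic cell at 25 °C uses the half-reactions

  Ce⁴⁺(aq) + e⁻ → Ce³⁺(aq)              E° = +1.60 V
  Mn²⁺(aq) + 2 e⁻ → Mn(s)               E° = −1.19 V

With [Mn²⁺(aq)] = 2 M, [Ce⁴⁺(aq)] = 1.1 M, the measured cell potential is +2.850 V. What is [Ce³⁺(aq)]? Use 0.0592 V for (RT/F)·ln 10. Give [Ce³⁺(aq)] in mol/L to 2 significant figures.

0.075 M

With Ce⁴⁺/Ce³⁺ at the cathode and Mn²⁺/Mn at the anode, E°cell = +1.60 − (−1.19) = +2.79 V (n = 2).
Since E = E° − (0.0592/n)·log Q, log Q = n(E° − E)/0.0592 = −2.027.
Balancing electrons gives 2 Ce⁴⁺(aq) + Mn(s) → 2 Ce³⁺(aq) + Mn²⁺(aq); thus Q = ([Ce³⁺(aq)]^2·[Mn²⁺(aq)]) / [Ce⁴⁺(aq)]^2.
Solving for the unknown gives log [Ce³⁺(aq)] = −1.123, so [Ce³⁺(aq)] ≈ 0.075 M.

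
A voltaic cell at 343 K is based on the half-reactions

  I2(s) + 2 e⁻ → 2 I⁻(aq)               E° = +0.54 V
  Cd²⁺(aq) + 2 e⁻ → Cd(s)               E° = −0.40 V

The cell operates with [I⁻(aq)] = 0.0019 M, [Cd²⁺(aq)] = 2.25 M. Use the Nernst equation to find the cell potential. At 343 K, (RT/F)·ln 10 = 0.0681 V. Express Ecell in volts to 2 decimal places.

I₂/I⁻ is reduced (cathode, E° = +0.54 V) and Cd²⁺/Cd is oxidized (anode).
The standard potential is +0.54 − (−0.40) = +0.94 V and the balanced reaction transfers n = 2 electrons.
Balancing gives I2(s) + Cd(s) → 2 I⁻(aq) + Cd²⁺(aq); hence Q = [I⁻(aq)]^2·[Cd²⁺(aq)] = 8.12×10^−6 (log Q = −5.090).
Applying E = E° − (RT ln10/nF)·log Q gives +0.94 − (0.0681/2)(−5.090) = +1.11 V.

+1.11 V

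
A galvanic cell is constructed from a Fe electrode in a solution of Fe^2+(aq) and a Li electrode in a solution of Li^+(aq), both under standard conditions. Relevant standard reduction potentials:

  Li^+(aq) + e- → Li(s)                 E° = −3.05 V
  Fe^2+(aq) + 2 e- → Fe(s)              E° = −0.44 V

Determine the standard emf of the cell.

The Fe²⁺/Fe couple has the higher E°, so Fe ion is reduced (cathode) and Li is oxidized (anode).
E°cell = E°(cathode) − E°(anode) = −0.44 − (−3.05) = +2.61 V.

+2.61 V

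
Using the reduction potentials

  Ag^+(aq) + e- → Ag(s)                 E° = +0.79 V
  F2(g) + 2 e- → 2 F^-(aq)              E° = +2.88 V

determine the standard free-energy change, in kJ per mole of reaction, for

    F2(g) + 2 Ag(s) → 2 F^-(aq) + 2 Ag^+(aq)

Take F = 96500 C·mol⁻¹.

−403 kJ/mol

In the reaction as written F2(g) is reduced, so the F₂/F⁻ couple is the cathode and Ag⁺/Ag is the anode.
E°cell = +2.88 − (+0.79) = +2.09 V; balancing electrons gives n = 2.
ΔG° = −nFE°cell = −(2)(96500)(+2.09) J/mol = −403 kJ/mol.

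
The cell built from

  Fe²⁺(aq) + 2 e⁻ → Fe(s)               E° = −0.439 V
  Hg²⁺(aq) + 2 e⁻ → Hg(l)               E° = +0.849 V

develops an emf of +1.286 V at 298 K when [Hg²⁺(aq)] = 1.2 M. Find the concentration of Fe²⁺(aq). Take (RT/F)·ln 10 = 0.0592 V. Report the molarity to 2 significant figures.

1.4 M

Hg²⁺/Hg is the cathode (higher E°); E°cell = +0.849 − (−0.439) = +1.288 V with n = 2.
From the Nernst equation, log Q = n(E° − E)/0.0592 = 2·(+1.288 − (+1.286))/0.0592 = 0.068.
Balancing electrons gives Hg²⁺(aq) + Fe(s) → Hg(l) + Fe²⁺(aq); thus Q = [Fe²⁺(aq)] / [Hg²⁺(aq)].
Substituting the known concentrations and solving, log [Fe²⁺(aq)] = 0.147 and [Fe²⁺(aq)] = 1.4 M.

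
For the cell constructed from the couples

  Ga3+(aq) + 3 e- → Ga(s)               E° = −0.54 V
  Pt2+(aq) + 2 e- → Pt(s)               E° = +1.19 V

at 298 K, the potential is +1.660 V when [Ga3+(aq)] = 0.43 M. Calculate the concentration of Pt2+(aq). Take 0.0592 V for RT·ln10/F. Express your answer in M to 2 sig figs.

The Pt²⁺/Pt couple has the larger reduction potential, so it is the cathode: E°cell = +1.19 − (−0.54) = +1.73 V and n = 6.
From the Nernst equation, log Q = n(E° − E)/0.0592 = 6·(+1.73 − (+1.660))/0.0592 = 7.095.
The balanced reaction is 3 Pt2+(aq) + 2 Ga(s) → 3 Pt(s) + 2 Ga3+(aq), so Q = [Ga3+(aq)]^2 / [Pt2+(aq)]^3.
Substituting the known concentrations and solving, log [Pt2+(aq)] = −2.609 and [Pt2+(aq)] = 0.0025 M.

0.0025 M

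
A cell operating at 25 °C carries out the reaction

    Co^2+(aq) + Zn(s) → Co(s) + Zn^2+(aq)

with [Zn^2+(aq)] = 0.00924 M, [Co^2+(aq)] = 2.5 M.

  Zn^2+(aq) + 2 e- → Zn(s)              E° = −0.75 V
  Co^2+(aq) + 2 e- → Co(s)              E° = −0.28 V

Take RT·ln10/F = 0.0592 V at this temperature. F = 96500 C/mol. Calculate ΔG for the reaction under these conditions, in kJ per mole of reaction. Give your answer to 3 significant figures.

With Co²⁺/Co reduced at the cathode, E°cell = −0.28 − (−0.75) = +0.47 V and n = 2.
The reaction quotient is [Zn^2+(aq)] / [Co^2+(aq)] = 0.0037; by Nernst, E = +0.47 − (0.0592/2)(−2.432) = +0.5420 V.
ΔG = −nFE = −(2)(96500)(+0.5420) J/mol = −105 kJ/mol.

−105 kJ/mol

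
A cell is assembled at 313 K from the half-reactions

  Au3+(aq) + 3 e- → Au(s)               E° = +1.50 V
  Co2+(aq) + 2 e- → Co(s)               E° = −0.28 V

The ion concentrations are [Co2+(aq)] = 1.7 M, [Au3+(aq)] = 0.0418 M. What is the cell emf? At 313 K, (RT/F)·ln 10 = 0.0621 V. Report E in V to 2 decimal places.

Au³⁺/Au is reduced (cathode, E° = +1.50 V) and Co²⁺/Co is oxidized (anode).
E°cell = E°cat − E°an = +1.50 − (−0.28) = +1.78 V; n = 6.
For the overall reaction 2 Au3+(aq) + 3 Co(s) → 2 Au(s) + 3 Co2+(aq), Q = [Co2+(aq)]^3 / [Au3+(aq)]^2 = 2.81×10^3, giving log Q = 3.449.
E = E° − (0.0621/n)·log Q = +1.78 − (0.0621/6)(3.449) = +1.74 V.

+1.74 V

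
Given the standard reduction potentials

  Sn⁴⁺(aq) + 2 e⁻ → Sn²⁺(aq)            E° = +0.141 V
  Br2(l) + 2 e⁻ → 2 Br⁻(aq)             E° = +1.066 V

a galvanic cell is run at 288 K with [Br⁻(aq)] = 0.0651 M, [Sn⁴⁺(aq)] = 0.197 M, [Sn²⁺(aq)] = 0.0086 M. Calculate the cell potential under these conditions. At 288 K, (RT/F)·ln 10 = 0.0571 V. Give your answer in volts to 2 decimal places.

+0.95 V

Since E°(Br₂/Br⁻) > E°(Sn⁴⁺/Sn²⁺), Br₂/Br⁻ serves as the cathode.
E°cell = +1.066 − (+0.141) = +0.925 V, with n = 2 electrons transferred.
For the overall reaction Br2(l) + Sn²⁺(aq) → 2 Br⁻(aq) + Sn⁴⁺(aq), Q = ([Br⁻(aq)]^2·[Sn⁴⁺(aq)]) / [Sn²⁺(aq)] = 0.0971, giving log Q = −1.013.
E = E° − (0.0571/n)·log Q = +0.925 − (0.0571/2)(−1.013) = +0.95 V.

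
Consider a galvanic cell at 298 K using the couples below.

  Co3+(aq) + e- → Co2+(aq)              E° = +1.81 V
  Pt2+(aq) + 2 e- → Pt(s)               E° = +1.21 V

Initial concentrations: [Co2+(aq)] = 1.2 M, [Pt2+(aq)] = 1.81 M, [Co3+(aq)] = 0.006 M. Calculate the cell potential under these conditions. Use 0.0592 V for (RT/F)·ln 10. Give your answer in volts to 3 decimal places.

+0.456 V

Since E°(Co³⁺/Co²⁺) > E°(Pt²⁺/Pt), Co³⁺/Co²⁺ serves as the cathode.
The standard potential is +1.81 − (+1.21) = +0.60 V and the balanced reaction transfers n = 2 electrons.
Balancing gives 2 Co3+(aq) + Pt(s) → 2 Co2+(aq) + Pt2+(aq); hence Q = ([Co2+(aq)]^2·[Pt2+(aq)]) / [Co3+(aq)]^2 = 7.24×10^4 (log Q = 4.860).
Applying E = E° − (RT ln10/nF)·log Q gives +0.60 − (0.0592/2)(4.860) = +0.456 V.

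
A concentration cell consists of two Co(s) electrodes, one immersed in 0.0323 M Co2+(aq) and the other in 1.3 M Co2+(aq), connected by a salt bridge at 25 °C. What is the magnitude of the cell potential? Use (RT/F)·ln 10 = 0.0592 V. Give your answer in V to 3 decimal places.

For a concentration cell E°cell = 0, since both electrodes use the same couple.
The compartment with the higher Co2+(aq) concentration (1.3 M) acts as the cathode; ions are reduced there and produced at the dilute (0.0323 M) anode.
With n = 2, Ecell = −(0.0592/2)·log([dilute]/[conc]) = −(0.0592/2)·log(0.0323/1.3) = +0.048 V.

0.048 V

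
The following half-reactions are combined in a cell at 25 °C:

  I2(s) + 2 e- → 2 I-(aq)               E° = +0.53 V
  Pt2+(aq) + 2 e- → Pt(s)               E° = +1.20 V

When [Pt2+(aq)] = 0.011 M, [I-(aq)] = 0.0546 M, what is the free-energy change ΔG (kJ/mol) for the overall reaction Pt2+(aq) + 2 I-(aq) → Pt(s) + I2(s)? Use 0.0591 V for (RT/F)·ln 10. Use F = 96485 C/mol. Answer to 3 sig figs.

E°cell = +1.20 − (+0.53) = +0.67 V; the balanced reaction transfers n = 2 electrons.
Q = 1 / ([Pt2+(aq)]·[I-(aq)]^2) = 3.05×10^4, so log Q = 4.484 and E = +0.67 − (0.0591/2)(4.484) = +0.5375 V.
ΔG = −nFE = −(2)(96485)(+0.5375) J/mol = −104 kJ/mol.

−104 kJ/mol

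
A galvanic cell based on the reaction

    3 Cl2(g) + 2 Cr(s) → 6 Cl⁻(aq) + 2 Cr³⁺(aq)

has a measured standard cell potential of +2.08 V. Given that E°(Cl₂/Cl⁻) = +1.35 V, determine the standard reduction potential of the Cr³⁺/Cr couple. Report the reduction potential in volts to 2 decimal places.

In the reaction as written the Cl₂/Cl⁻ couple is reduced (cathode) and Cr³⁺/Cr is oxidized (anode), so E°cell = E°(Cl₂/Cl⁻) − E°(Cr³⁺/Cr).
E°(Cr³⁺/Cr) = E°(cathode) − E°cell = +1.35 − (+2.08) = −0.73 V.

−0.73 V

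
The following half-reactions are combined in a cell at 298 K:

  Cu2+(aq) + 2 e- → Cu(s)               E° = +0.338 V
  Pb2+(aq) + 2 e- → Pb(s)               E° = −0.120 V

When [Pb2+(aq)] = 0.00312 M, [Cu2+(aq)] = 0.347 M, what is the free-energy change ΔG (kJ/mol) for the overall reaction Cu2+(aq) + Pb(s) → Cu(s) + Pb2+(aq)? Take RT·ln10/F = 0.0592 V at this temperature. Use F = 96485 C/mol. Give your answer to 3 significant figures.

−100 kJ/mol

The standard cell potential is +0.338 − (−0.120) = +0.458 V, with n = 2 electrons in the balanced equation.
The reaction quotient is [Pb2+(aq)] / [Cu2+(aq)] = 0.00899; by Nernst, E = +0.458 − (0.0592/2)(−2.046) = +0.5186 V.
Then ΔG = −nFE = −2 × 96485 × +0.5186 J/mol = −100 kJ/mol.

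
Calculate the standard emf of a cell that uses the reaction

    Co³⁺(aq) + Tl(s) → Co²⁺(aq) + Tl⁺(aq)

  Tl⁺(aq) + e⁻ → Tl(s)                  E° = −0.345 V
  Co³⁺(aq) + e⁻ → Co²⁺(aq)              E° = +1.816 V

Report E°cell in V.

Co³⁺(aq) gains electrons, so the Co³⁺/Co²⁺ couple is the cathode; the Tl⁺/Tl couple is the anode.
E°cell = E°(cathode) − E°(anode) = +1.816 − (−0.345) = +2.161 V.
The positive value indicates the reaction is spontaneous as written.

+2.161 V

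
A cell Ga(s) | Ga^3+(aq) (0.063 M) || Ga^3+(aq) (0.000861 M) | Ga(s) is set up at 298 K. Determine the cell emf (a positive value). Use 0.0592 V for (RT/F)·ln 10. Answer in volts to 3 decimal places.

0.037 V

For a concentration cell E°cell = 0, since both electrodes use the same couple.
The compartment with the higher Ga^3+(aq) concentration (0.063 M) acts as the cathode; ions are reduced there and produced at the dilute (0.000861 M) anode.
With n = 3, Ecell = −(0.0592/3)·log([dilute]/[conc]) = −(0.0592/3)·log(0.000861/0.063) = +0.037 V.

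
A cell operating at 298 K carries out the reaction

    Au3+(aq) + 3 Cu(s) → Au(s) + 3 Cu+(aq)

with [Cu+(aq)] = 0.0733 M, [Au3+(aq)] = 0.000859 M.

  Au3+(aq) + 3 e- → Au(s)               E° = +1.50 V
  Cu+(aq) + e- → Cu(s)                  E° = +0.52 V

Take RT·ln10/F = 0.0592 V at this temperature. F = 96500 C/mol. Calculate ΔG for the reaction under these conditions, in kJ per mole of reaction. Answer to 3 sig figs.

−286 kJ/mol

With Au³⁺/Au reduced at the cathode, E°cell = +1.50 − (+0.52) = +0.98 V and n = 3.
Here Q = [Cu+(aq)]^3 / [Au3+(aq)] = 0.458 (log Q = −0.339), giving E = +0.98 − (0.0592/3)·(−0.339) = +0.9867 V.
Finally ΔG = −nFE = −(3)(96500 C/mol)(+0.9867 V) = −286 kJ/mol.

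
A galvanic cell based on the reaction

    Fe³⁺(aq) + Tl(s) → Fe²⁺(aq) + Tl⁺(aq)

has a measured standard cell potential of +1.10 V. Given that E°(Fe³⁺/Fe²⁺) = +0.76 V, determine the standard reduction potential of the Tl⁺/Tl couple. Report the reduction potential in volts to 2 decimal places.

In the reaction as written the Fe³⁺/Fe²⁺ couple is reduced (cathode) and Tl⁺/Tl is oxidized (anode), so E°cell = E°(Fe³⁺/Fe²⁺) − E°(Tl⁺/Tl).
E°(Tl⁺/Tl) = E°(cathode) − E°cell = +0.76 − (+1.10) = −0.34 V.

−0.34 V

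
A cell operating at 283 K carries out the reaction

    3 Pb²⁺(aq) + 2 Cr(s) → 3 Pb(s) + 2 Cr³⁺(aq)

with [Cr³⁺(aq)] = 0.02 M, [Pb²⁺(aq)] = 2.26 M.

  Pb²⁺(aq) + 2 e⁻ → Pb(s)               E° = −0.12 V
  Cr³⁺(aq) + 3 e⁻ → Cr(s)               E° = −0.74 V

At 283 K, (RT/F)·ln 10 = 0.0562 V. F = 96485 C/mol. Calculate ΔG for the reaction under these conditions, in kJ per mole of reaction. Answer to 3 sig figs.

−383 kJ/mol

The standard cell potential is −0.12 − (−0.74) = +0.62 V, with n = 6 electrons in the balanced equation.
Q = [Cr³⁺(aq)]^2 / [Pb²⁺(aq)]^3 = 3.47×10^−5, so log Q = −4.460 and E = +0.62 − (0.0562/6)(−4.460) = +0.6618 V.
Finally ΔG = −nFE = −(6)(96485 C/mol)(+0.6618 V) = −383 kJ/mol.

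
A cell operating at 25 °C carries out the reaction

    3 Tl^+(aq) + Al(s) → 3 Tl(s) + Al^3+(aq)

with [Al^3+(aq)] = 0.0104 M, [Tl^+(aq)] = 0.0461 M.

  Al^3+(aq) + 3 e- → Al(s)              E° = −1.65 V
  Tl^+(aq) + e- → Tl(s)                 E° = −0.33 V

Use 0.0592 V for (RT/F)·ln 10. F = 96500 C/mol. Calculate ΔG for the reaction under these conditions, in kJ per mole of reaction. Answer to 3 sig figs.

−371 kJ/mol

With Tl⁺/Tl reduced at the cathode, E°cell = −0.33 − (−1.65) = +1.32 V and n = 3.
Q = [Al^3+(aq)] / [Tl^+(aq)]^3 = 106, so log Q = 2.026 and E = +1.32 − (0.0592/3)(2.026) = +1.2800 V.
Then ΔG = −nFE = −3 × 96500 × +1.2800 J/mol = −371 kJ/mol.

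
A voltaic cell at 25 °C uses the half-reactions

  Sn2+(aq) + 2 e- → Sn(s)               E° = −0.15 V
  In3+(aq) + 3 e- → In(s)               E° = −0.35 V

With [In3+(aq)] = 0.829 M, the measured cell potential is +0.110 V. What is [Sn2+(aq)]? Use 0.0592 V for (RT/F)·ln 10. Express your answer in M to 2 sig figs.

Sn²⁺/Sn is the cathode (higher E°); E°cell = −0.15 − (−0.35) = +0.20 V with n = 6.
Rearranging E = E° − (0.0592/n)·log Q gives log Q = 6(+0.20 − (+0.110))/0.0592 = 9.122.
The balanced reaction is 3 Sn2+(aq) + 2 In(s) → 3 Sn(s) + 2 In3+(aq), so Q = [In3+(aq)]^2 / [Sn2+(aq)]^3.
Solving for the unknown gives log [Sn2+(aq)] = −3.095, so [Sn2+(aq)] ≈ 0.00080 M.

0.00080 M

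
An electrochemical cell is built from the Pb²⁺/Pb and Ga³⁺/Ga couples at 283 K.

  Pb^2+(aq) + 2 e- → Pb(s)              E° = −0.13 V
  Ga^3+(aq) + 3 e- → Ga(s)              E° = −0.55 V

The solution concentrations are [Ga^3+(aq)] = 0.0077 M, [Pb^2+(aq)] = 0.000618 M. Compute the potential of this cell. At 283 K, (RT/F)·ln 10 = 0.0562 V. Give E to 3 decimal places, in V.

The Pb²⁺/Pb couple has the more positive E°, so it is the cathode; Ga³⁺/Ga is the anode.
E°cell = −0.13 − (−0.55) = +0.42 V, with n = 6 electrons transferred.
The balanced reaction is 3 Pb^2+(aq) + 2 Ga(s) → 3 Pb(s) + 2 Ga^3+(aq), so Q = [Ga^3+(aq)]^2 / [Pb^2+(aq)]^3 = 2.51×10^5 and log Q = 5.400.
Applying E = E° − (RT ln10/nF)·log Q gives +0.42 − (0.0562/6)(5.400) = +0.369 V.

+0.369 V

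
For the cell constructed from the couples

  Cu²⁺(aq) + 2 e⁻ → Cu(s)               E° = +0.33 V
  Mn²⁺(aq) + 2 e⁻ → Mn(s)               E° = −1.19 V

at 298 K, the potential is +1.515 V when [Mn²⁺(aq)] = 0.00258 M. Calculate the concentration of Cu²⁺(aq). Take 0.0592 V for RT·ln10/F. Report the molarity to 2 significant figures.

With Cu²⁺/Cu at the cathode and Mn²⁺/Mn at the anode, E°cell = +0.33 − (−1.19) = +1.52 V (n = 2).
Since E = E° − (0.0592/n)·log Q, log Q = n(E° − E)/0.0592 = 0.169.
Balancing electrons gives Cu²⁺(aq) + Mn(s) → Cu(s) + Mn²⁺(aq); thus Q = [Mn²⁺(aq)] / [Cu²⁺(aq)].
Isolating [Cu²⁺(aq)] in Q = 10^{0.169} yields log [Cu²⁺(aq)] = −2.757, i.e. 0.0017 M.

0.0017 M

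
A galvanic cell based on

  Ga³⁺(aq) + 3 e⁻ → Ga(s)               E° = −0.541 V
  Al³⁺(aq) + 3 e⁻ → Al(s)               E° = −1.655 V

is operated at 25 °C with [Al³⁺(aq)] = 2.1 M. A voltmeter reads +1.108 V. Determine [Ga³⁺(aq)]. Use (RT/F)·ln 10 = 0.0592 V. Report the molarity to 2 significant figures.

Ga³⁺/Ga is the cathode (higher E°); E°cell = −0.541 − (−1.655) = +1.114 V with n = 3.
From the Nernst equation, log Q = n(E° − E)/0.0592 = 3·(+1.114 − (+1.108))/0.0592 = 0.304.
For Ga³⁺(aq) + Al(s) → Ga(s) + Al³⁺(aq), the reaction quotient is Q = [Al³⁺(aq)] / [Ga³⁺(aq)].
Isolating [Ga³⁺(aq)] in Q = 10^{0.304} yields log [Ga³⁺(aq)] = 0.018, i.e. 1.0 M.

1.0 M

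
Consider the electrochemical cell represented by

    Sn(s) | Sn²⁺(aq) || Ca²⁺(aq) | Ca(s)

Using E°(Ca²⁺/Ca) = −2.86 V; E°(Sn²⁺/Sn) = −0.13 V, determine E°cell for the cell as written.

By convention the left-hand electrode in cell notation is the anode (oxidation) and the right-hand electrode is the cathode (reduction).
E°cell = E°(right) − E°(left) = −2.86 − (−0.13) = −2.73 V.
The negative sign shows that, as written, the cell would require an external voltage to drive the reaction.

−2.73 V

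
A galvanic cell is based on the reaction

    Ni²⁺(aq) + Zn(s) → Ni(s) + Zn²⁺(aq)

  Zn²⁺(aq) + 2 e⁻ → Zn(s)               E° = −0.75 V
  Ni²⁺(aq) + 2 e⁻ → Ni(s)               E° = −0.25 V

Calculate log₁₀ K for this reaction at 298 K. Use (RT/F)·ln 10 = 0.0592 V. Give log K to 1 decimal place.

log K = 16.9

The Ni²⁺/Ni couple is reduced (cathode); E°cell = −0.25 − (−0.75) = +0.50 V with n = 2.
At equilibrium E = 0, so log K = nE°cell / 0.0592 = (2)(+0.50) / 0.0592 = 16.9.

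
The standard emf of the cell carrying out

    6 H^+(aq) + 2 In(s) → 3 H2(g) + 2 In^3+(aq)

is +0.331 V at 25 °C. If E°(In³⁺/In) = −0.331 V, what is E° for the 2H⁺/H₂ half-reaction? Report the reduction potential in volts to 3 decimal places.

In the reaction as written the 2H⁺/H₂ couple is reduced (cathode) and In³⁺/In is oxidized (anode), so E°cell = E°(2H⁺/H₂) − E°(In³⁺/In).
E°(2H⁺/H₂) = E°cell + E°(anode) = +0.331 + (−0.331) = +0.000 V.

+0.000 V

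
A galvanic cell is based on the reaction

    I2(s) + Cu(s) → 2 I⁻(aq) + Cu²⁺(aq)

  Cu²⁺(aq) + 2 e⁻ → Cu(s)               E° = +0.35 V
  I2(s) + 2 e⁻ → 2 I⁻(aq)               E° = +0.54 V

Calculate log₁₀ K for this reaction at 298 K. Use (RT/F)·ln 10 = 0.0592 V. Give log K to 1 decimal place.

log K = 6.4

The I₂/I⁻ couple is reduced (cathode); E°cell = +0.54 − (+0.35) = +0.19 V with n = 2.
At equilibrium E = 0, so log K = nE°cell / 0.0592 = (2)(+0.19) / 0.0592 = 6.4.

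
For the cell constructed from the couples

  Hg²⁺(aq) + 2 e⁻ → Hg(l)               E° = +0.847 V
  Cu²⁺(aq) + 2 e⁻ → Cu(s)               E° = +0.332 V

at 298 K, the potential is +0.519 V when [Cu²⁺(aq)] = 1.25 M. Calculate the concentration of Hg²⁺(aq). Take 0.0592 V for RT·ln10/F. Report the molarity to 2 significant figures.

1.7 M

The Hg²⁺/Hg couple has the larger reduction potential, so it is the cathode: E°cell = +0.847 − (+0.332) = +0.515 V and n = 2.
Since E = E° − (0.0592/n)·log Q, log Q = n(E° − E)/0.0592 = −0.135.
Balancing electrons gives Hg²⁺(aq) + Cu(s) → Hg(l) + Cu²⁺(aq); thus Q = [Cu²⁺(aq)] / [Hg²⁺(aq)].
Solving for the unknown gives log [Hg²⁺(aq)] = 0.232, so [Hg²⁺(aq)] ≈ 1.7 M.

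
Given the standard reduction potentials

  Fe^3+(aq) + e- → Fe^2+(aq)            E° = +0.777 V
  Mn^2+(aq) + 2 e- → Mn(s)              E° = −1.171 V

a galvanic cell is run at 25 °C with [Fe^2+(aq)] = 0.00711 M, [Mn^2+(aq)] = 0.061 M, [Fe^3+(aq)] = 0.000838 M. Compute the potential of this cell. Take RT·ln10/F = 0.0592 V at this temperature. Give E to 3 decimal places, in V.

Since E°(Fe³⁺/Fe²⁺) > E°(Mn²⁺/Mn), Fe³⁺/Fe²⁺ serves as the cathode.
The standard potential is +0.777 − (−1.171) = +1.948 V and the balanced reaction transfers n = 2 electrons.
For the overall reaction 2 Fe^3+(aq) + Mn(s) → 2 Fe^2+(aq) + Mn^2+(aq), Q = ([Fe^2+(aq)]^2·[Mn^2+(aq)]) / [Fe^3+(aq)]^2 = 4.39, giving log Q = 0.643.
E = E° − (0.0592/n)·log Q = +1.948 − (0.0592/2)(0.643) = +1.929 V.

+1.929 V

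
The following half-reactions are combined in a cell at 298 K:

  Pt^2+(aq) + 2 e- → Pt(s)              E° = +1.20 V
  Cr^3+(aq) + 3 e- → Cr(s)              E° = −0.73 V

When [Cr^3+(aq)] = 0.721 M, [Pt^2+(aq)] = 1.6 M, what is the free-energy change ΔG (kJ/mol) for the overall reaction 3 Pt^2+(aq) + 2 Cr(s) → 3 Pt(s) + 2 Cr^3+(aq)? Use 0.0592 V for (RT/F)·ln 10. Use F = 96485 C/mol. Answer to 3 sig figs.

−1120 kJ/mol

E°cell = +1.20 − (−0.73) = +1.93 V; the balanced reaction transfers n = 6 electrons.
Q = [Cr^3+(aq)]^2 / [Pt^2+(aq)]^3 = 0.127, so log Q = −0.896 and E = +1.93 − (0.0592/6)(−0.896) = +1.9388 V.
ΔG = −nFE = −(6)(96485)(+1.9388) J/mol = −1120 kJ/mol.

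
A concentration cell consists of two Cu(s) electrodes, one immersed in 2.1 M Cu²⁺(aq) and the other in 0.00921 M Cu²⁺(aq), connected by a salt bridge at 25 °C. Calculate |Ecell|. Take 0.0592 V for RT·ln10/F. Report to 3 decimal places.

0.070 V

For a concentration cell E°cell = 0, since both electrodes use the same couple.
The compartment with the higher Cu²⁺(aq) concentration (2.1 M) acts as the cathode; ions are reduced there and produced at the dilute (0.00921 M) anode.
With n = 2, Ecell = −(0.0592/2)·log([dilute]/[conc]) = −(0.0592/2)·log(0.00921/2.1) = +0.070 V.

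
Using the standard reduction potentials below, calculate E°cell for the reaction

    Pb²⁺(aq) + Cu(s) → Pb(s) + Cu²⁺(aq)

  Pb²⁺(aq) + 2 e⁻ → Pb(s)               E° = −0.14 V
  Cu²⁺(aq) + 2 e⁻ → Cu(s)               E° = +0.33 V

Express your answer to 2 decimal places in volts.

−0.47 V

In the reaction as written, Pb²⁺(aq) is reduced (cathode) and Cu²⁺(aq) is produced by oxidation at the anode.
E°cell = E°(cathode) − E°(anode) = −0.14 − (+0.33) = −0.47 V.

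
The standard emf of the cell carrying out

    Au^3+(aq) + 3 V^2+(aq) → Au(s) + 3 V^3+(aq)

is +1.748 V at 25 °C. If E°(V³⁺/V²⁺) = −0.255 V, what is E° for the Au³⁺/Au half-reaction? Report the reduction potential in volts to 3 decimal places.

In the reaction as written the Au³⁺/Au couple is reduced (cathode) and V³⁺/V²⁺ is oxidized (anode), so E°cell = E°(Au³⁺/Au) − E°(V³⁺/V²⁺).
E°(Au³⁺/Au) = E°cell + E°(anode) = +1.748 + (−0.255) = +1.493 V.

+1.493 V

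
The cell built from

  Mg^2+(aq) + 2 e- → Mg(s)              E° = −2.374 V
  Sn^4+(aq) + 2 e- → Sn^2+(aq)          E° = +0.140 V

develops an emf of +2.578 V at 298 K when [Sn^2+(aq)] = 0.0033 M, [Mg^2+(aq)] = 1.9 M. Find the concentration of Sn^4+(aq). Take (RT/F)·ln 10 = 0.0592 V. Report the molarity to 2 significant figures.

0.91 M

The Sn⁴⁺/Sn²⁺ couple has the larger reduction potential, so it is the cathode: E°cell = +0.140 − (−2.374) = +2.514 V and n = 2.
Since E = E° − (0.0592/n)·log Q, log Q = n(E° − E)/0.0592 = −2.162.
Balancing electrons gives Sn^4+(aq) + Mg(s) → Sn^2+(aq) + Mg^2+(aq); thus Q = ([Sn^2+(aq)]·[Mg^2+(aq)]) / [Sn^4+(aq)].
Substituting the known concentrations and solving, log [Sn^4+(aq)] = −0.041 and [Sn^4+(aq)] = 0.91 M.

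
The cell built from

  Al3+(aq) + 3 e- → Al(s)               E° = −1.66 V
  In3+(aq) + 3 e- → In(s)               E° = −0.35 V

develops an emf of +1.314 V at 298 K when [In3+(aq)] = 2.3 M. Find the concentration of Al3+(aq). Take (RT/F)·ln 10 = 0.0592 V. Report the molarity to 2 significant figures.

1.4 M

The In³⁺/In couple has the larger reduction potential, so it is the cathode: E°cell = −0.35 − (−1.66) = +1.31 V and n = 3.
From the Nernst equation, log Q = n(E° − E)/0.0592 = 3·(+1.31 − (+1.314))/0.0592 = −0.203.
For In3+(aq) + Al(s) → In(s) + Al3+(aq), the reaction quotient is Q = [Al3+(aq)] / [In3+(aq)].
Solving for the unknown gives log [Al3+(aq)] = 0.159, so [Al3+(aq)] ≈ 1.4 M.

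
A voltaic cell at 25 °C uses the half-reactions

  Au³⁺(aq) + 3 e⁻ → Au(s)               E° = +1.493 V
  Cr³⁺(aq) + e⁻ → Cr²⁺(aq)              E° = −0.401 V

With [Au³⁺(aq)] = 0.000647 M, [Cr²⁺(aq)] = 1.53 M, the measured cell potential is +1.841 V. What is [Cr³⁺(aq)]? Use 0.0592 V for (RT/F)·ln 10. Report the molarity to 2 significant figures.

With Au³⁺/Au at the cathode and Cr³⁺/Cr²⁺ at the anode, E°cell = +1.493 − (−0.401) = +1.894 V (n = 3).
Rearranging E = E° − (0.0592/n)·log Q gives log Q = 3(+1.894 − (+1.841))/0.0592 = 2.686.
Balancing electrons gives Au³⁺(aq) + 3 Cr²⁺(aq) → Au(s) + 3 Cr³⁺(aq); thus Q = [Cr³⁺(aq)]^3 / ([Au³⁺(aq)]·[Cr²⁺(aq)]^3).
Substituting the known concentrations and solving, log [Cr³⁺(aq)] = 0.017 and [Cr³⁺(aq)] = 1.0 M.

1.0 M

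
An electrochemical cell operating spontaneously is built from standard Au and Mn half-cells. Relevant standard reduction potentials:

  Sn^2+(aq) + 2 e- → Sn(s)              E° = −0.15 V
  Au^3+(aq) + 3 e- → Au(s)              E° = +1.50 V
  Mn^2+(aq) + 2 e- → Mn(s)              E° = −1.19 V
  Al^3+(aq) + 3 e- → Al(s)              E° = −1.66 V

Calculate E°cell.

Of the two couples in this cell, the one with the more positive reduction potential is reduced at the cathode: here that is Au³⁺/Au (+1.50 V); Mn²⁺/Mn (−1.19 V) is the anode.
E°cell = E°(cathode) − E°(anode) = +1.50 − (−1.19) = +2.69 V.

+2.69 V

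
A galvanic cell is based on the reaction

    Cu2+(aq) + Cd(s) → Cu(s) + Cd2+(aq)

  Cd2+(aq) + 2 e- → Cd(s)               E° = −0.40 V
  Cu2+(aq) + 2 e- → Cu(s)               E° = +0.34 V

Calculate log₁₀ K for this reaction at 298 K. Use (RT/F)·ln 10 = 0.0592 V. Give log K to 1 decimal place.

The Cu²⁺/Cu couple is reduced (cathode); E°cell = +0.34 − (−0.40) = +0.74 V with n = 2.
At equilibrium E = 0, so log K = nE°cell / 0.0592 = (2)(+0.74) / 0.0592 = 25.0.

log K = 25.0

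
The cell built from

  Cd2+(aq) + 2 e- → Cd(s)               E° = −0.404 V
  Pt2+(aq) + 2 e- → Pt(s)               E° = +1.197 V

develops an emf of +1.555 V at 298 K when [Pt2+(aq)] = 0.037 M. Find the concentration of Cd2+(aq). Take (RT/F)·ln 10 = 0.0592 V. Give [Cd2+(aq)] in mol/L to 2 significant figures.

The Pt²⁺/Pt couple has the larger reduction potential, so it is the cathode: E°cell = +1.197 − (−0.404) = +1.601 V and n = 2.
From the Nernst equation, log Q = n(E° − E)/0.0592 = 2·(+1.601 − (+1.555))/0.0592 = 1.554.
The balanced reaction is Pt2+(aq) + Cd(s) → Pt(s) + Cd2+(aq), so Q = [Cd2+(aq)] / [Pt2+(aq)].
Solving for the unknown gives log [Cd2+(aq)] = 0.122, so [Cd2+(aq)] ≈ 1.3 M.

1.3 M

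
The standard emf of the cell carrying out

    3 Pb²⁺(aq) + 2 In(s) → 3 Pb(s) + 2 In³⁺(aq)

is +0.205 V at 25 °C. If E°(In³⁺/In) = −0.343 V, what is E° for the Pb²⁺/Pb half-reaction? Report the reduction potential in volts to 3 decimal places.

−0.138 V

In the reaction as written the Pb²⁺/Pb couple is reduced (cathode) and In³⁺/In is oxidized (anode), so E°cell = E°(Pb²⁺/Pb) − E°(In³⁺/In).
E°(Pb²⁺/Pb) = E°cell + E°(anode) = +0.205 + (−0.343) = −0.138 V.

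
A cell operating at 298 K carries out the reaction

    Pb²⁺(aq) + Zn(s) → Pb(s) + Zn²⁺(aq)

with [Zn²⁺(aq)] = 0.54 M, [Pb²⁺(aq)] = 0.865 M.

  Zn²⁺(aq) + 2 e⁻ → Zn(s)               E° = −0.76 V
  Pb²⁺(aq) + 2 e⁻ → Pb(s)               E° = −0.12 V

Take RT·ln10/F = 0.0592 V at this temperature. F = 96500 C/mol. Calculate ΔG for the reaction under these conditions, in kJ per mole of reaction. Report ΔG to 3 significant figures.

−125 kJ/mol

E°cell = −0.12 − (−0.76) = +0.64 V; the balanced reaction transfers n = 2 electrons.
The reaction quotient is [Zn²⁺(aq)] / [Pb²⁺(aq)] = 0.624; by Nernst, E = +0.64 − (0.0592/2)(−0.205) = +0.6461 V.
Then ΔG = −nFE = −2 × 96500 × +0.6461 J/mol = −125 kJ/mol.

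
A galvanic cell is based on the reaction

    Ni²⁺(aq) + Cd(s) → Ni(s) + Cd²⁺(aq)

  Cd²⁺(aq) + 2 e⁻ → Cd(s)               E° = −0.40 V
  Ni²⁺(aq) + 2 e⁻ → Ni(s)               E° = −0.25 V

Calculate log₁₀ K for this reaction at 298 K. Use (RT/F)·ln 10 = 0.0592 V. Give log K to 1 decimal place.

log K = 5.1

The Ni²⁺/Ni couple is reduced (cathode); E°cell = −0.25 − (−0.40) = +0.15 V with n = 2.
At equilibrium E = 0, so log K = nE°cell / 0.0592 = (2)(+0.15) / 0.0592 = 5.1.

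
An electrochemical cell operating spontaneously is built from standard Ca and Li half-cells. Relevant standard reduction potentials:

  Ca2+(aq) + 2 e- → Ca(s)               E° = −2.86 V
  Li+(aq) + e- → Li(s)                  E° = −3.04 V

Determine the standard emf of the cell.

+0.18 V

The Ca²⁺/Ca couple has the higher E°, so Ca ion is reduced (cathode) and Li is oxidized (anode).
E°cell = E°(cathode) − E°(anode) = −2.86 − (−3.04) = +0.18 V.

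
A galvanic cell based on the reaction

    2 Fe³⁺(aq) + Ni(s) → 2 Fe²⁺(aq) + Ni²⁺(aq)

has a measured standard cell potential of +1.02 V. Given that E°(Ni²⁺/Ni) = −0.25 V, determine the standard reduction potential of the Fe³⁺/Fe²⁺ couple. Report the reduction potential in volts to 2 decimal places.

+0.77 V

In the reaction as written the Fe³⁺/Fe²⁺ couple is reduced (cathode) and Ni²⁺/Ni is oxidized (anode), so E°cell = E°(Fe³⁺/Fe²⁺) − E°(Ni²⁺/Ni).
E°(Fe³⁺/Fe²⁺) = E°cell + E°(anode) = +1.02 + (−0.25) = +0.77 V.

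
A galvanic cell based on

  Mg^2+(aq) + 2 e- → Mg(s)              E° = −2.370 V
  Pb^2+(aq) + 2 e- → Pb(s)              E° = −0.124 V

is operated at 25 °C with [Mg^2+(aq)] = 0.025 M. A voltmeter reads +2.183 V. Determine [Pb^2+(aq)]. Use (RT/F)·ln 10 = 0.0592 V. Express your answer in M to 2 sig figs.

Pb²⁺/Pb is the cathode (higher E°); E°cell = −0.124 − (−2.370) = +2.246 V with n = 2.
Rearranging E = E° − (0.0592/n)·log Q gives log Q = 2(+2.246 − (+2.183))/0.0592 = 2.128.
For Pb^2+(aq) + Mg(s) → Pb(s) + Mg^2+(aq), the reaction quotient is Q = [Mg^2+(aq)] / [Pb^2+(aq)].
Isolating [Pb^2+(aq)] in Q = 10^{2.128} yields log [Pb^2+(aq)] = −3.730, i.e. 0.00019 M.

0.00019 M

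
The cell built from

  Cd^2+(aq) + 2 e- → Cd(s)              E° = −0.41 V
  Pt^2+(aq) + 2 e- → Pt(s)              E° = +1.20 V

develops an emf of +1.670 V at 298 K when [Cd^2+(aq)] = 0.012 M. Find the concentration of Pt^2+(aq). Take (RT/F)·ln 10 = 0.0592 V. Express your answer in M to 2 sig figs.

Pt²⁺/Pt is the cathode (higher E°); E°cell = +1.20 − (−0.41) = +1.61 V with n = 2.
From the Nernst equation, log Q = n(E° − E)/0.0592 = 2·(+1.61 − (+1.670))/0.0592 = −2.027.
For Pt^2+(aq) + Cd(s) → Pt(s) + Cd^2+(aq), the reaction quotient is Q = [Cd^2+(aq)] / [Pt^2+(aq)].
Solving for the unknown gives log [Pt^2+(aq)] = 0.106, so [Pt^2+(aq)] ≈ 1.3 M.

1.3 M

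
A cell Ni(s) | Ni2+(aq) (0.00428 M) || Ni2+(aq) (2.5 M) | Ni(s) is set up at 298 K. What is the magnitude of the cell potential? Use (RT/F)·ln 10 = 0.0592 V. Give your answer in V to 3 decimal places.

0.082 V

For a concentration cell E°cell = 0, since both electrodes use the same couple.
The compartment with the higher Ni2+(aq) concentration (2.5 M) acts as the cathode; ions are reduced there and produced at the dilute (0.00428 M) anode.
With n = 2, Ecell = −(0.0592/2)·log([dilute]/[conc]) = −(0.0592/2)·log(0.00428/2.5) = +0.082 V.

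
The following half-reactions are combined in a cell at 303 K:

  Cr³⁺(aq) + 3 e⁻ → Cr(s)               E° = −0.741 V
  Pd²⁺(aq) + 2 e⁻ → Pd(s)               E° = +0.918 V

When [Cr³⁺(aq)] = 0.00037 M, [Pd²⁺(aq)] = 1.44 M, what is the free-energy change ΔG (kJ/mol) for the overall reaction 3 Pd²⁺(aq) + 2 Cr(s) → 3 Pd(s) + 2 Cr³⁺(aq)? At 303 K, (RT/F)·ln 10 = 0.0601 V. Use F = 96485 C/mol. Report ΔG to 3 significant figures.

−1000 kJ/mol

With Pd²⁺/Pd reduced at the cathode, E°cell = +0.918 − (−0.741) = +1.659 V and n = 6.
Q = [Cr³⁺(aq)]^2 / [Pd²⁺(aq)]^3 = 4.58×10^−8, so log Q = −7.339 and E = +1.659 − (0.0601/6)(−7.339) = +1.7325 V.
Then ΔG = −nFE = −6 × 96485 × +1.7325 J/mol = −1000 kJ/mol.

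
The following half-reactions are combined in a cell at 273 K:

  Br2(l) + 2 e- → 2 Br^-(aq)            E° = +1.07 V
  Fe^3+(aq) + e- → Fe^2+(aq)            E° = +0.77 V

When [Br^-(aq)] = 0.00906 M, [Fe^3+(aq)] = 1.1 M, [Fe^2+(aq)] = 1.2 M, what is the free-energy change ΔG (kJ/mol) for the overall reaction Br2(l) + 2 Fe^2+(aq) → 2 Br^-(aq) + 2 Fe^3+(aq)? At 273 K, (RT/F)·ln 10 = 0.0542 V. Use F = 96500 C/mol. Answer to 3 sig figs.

With Br₂/Br⁻ reduced at the cathode, E°cell = +1.07 − (+0.77) = +0.30 V and n = 2.
Here Q = ([Br^-(aq)]^2·[Fe^3+(aq)]^2) / [Fe^2+(aq)]^2 = 6.9×10^−5 (log Q = −4.161), giving E = +0.30 − (0.0542/2)·(−4.161) = +0.4128 V.
Then ΔG = −nFE = −2 × 96500 × +0.4128 J/mol = −79.7 kJ/mol.

−79.7 kJ/mol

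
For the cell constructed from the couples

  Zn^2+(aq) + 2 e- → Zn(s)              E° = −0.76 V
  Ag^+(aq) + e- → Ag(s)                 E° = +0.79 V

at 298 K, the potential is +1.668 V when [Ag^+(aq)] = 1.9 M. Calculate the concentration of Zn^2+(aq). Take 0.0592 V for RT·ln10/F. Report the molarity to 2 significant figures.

With Ag⁺/Ag at the cathode and Zn²⁺/Zn at the anode, E°cell = +0.79 − (−0.76) = +1.55 V (n = 2).
From the Nernst equation, log Q = n(E° − E)/0.0592 = 2·(+1.55 − (+1.668))/0.0592 = −3.986.
For 2 Ag^+(aq) + Zn(s) → 2 Ag(s) + Zn^2+(aq), the reaction quotient is Q = [Zn^2+(aq)] / [Ag^+(aq)]^2.
Solving for the unknown gives log [Zn^2+(aq)] = −3.428, so [Zn^2+(aq)] ≈ 0.00037 M.

0.00037 M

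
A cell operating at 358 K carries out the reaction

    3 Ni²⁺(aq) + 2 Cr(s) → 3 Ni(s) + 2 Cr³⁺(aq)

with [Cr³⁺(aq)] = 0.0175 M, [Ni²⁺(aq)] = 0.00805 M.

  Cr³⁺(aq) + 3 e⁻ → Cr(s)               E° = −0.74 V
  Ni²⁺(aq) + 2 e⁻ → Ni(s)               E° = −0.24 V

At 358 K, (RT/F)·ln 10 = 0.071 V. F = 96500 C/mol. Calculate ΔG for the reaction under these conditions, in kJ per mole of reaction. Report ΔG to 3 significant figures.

E°cell = −0.24 − (−0.74) = +0.50 V; the balanced reaction transfers n = 6 electrons.
Q = [Cr³⁺(aq)]^2 / [Ni²⁺(aq)]^3 = 587, so log Q = 2.769 and E = +0.50 − (0.071/6)(2.769) = +0.4672 V.
ΔG = −nFE = −(6)(96500)(+0.4672) J/mol = −271 kJ/mol.

−271 kJ/mol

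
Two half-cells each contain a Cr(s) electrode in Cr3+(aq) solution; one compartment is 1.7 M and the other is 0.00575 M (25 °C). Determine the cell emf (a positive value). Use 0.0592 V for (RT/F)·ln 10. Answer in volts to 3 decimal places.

0.049 V

For a concentration cell E°cell = 0, since both electrodes use the same couple.
The compartment with the higher Cr3+(aq) concentration (1.7 M) acts as the cathode; ions are reduced there and produced at the dilute (0.00575 M) anode.
With n = 3, Ecell = −(0.0592/3)·log([dilute]/[conc]) = −(0.0592/3)·log(0.00575/1.7) = +0.049 V.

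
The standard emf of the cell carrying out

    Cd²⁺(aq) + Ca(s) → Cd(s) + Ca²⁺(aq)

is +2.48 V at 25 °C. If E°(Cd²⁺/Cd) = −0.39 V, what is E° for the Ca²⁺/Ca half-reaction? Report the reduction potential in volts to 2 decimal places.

In the reaction as written the Cd²⁺/Cd couple is reduced (cathode) and Ca²⁺/Ca is oxidized (anode), so E°cell = E°(Cd²⁺/Cd) − E°(Ca²⁺/Ca).
E°(Ca²⁺/Ca) = E°(cathode) − E°cell = −0.39 − (+2.48) = −2.87 V.

−2.87 V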